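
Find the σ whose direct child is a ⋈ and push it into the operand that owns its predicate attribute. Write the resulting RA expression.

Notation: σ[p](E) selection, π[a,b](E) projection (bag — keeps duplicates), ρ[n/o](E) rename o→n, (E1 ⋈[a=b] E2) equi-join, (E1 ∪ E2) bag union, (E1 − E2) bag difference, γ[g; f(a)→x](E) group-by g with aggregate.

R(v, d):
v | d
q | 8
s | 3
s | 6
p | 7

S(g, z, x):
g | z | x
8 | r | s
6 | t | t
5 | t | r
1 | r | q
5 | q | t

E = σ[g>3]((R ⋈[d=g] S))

σ filters on g, owned by the right side.
E' = (R ⋈[d=g] σ[g>3](S))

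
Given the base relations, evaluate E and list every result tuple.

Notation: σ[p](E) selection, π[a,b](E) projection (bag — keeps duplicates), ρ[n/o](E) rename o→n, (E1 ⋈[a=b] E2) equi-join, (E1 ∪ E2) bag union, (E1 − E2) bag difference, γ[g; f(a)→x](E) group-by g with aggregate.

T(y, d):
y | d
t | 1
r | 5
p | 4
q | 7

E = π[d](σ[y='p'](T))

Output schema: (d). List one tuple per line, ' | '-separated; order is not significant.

Per-node cardinality:
  T → 4
  σ[y='p'](T) → 1
  π[d](σ[y='p'](T)) → 1

== RESULT ==
d
4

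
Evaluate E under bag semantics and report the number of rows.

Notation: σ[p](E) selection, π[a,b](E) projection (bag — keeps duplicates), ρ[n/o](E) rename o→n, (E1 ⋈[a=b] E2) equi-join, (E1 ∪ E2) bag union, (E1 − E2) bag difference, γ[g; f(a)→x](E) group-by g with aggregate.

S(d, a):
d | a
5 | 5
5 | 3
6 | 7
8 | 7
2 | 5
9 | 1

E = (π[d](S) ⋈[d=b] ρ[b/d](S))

Row counts bottom-up:
  S → 6
  π[d](S) → 6
  S → 6
  ρ[b/d](S) → 6
  (π[d](S) ⋈[d=b] ρ[b/d](S)) → 8

|E| = 8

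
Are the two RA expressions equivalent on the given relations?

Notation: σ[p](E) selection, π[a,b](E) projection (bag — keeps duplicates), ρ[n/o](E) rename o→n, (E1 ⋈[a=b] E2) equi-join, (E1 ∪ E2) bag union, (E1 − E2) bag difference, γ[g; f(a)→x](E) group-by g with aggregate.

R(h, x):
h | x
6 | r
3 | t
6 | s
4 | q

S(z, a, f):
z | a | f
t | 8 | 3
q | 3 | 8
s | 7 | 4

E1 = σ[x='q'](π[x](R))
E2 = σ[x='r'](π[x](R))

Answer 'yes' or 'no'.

E1 row counts bottom-up:
  R → 4
  π[x](R) → 4
  σ[x='q'](π[x](R)) → 1
E2 row counts bottom-up:
  R → 4
  π[x](R) → 4
  σ[x='r'](π[x](R)) → 1

E1 result:
x
q
E2 result:
x
r
Witness: ('q',) appears 1× in E1 but 0× in E2.

no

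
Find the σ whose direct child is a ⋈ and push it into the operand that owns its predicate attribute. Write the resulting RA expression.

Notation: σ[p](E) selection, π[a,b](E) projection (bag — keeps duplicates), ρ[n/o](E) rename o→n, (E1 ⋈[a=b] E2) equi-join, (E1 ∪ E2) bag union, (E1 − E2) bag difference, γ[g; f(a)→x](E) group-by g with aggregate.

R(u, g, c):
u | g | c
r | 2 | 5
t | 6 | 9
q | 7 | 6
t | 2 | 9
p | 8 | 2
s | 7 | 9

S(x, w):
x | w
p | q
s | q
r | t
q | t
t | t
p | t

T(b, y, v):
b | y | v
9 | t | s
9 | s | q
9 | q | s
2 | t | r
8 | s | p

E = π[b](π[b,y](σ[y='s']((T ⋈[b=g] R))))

σ filters on y, owned by the left side.
E' = π[b](π[b,y]((σ[y='s'](T) ⋈[b=g] R)))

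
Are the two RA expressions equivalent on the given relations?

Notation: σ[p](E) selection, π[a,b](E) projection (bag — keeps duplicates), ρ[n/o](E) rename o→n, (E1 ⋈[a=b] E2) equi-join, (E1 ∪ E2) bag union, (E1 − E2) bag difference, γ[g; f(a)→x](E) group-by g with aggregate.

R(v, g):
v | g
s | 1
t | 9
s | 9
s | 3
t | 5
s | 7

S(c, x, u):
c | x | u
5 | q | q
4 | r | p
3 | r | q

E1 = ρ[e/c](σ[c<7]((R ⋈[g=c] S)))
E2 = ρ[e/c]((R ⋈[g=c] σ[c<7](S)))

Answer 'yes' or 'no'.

E1 row counts bottom-up:
  R → 6
  S → 3
  (R ⋈[g=c] S) → 2
  σ[c<7]((R ⋈[g=c] S)) → 2
  ρ[e/c](σ[c<7]((R ⋈[g=c] S))) → 2
E2 row counts bottom-up:
  R → 6
  S → 3
  σ[c<7](S) → 3
  (R ⋈[g=c] σ[c<7](S)) → 2
  ρ[e/c]((R ⋈[g=c] σ[c<7](S))) → 2

E1 and E2 produce the same multiset:
v | g | e | x | u
s | 3 | 3 | r | q
t | 5 | 5 | q | q

yes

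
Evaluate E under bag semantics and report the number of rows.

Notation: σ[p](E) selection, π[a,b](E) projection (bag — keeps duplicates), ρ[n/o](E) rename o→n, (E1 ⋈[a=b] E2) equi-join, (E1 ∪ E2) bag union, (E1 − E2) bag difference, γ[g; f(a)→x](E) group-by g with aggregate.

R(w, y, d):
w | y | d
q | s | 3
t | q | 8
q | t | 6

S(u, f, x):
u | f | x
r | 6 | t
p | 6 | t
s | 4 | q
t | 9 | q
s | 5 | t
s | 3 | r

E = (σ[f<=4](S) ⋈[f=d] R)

Row counts bottom-up:
  S → 6
  σ[f<=4](S) → 2
  R → 3
  (σ[f<=4](S) ⋈[f=d] R) → 1

|E| = 1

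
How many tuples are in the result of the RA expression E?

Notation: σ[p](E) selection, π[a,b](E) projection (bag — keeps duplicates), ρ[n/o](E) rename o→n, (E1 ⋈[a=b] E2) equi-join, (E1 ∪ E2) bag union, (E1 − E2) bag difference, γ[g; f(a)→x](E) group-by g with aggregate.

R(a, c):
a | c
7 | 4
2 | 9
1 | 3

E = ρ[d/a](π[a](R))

Per-node cardinality:
  R → 3
  π[a](R) → 3
  ρ[d/a](π[a](R)) → 3

|E| = 3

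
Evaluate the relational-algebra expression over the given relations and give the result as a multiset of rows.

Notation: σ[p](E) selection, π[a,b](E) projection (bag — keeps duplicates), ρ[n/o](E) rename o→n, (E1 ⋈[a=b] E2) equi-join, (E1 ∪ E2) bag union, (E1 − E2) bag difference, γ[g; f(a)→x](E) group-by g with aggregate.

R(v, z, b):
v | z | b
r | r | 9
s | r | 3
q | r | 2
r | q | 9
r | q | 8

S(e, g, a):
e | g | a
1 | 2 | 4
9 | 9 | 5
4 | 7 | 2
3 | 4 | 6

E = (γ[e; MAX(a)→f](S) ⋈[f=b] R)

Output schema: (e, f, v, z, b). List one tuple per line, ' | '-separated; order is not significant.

Subexpression sizes:
  S → 4
  γ[e; MAX(a)→f](S) → 4
  R → 5
  (γ[e; MAX(a)→f](S) ⋈[f=b] R) → 1

== RESULT ==
e | f | v | z | b
4 | 2 | q | r | 2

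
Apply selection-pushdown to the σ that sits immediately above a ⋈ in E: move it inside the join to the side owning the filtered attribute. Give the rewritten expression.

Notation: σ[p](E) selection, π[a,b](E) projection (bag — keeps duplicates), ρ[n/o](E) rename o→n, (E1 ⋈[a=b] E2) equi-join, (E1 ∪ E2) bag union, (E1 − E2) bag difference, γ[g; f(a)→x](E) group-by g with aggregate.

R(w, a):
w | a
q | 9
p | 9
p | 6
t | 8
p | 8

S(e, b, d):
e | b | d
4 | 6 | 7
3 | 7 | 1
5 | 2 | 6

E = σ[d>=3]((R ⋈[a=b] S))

σ filters on d, owned by the right side.
E' = (R ⋈[a=b] σ[d>=3](S))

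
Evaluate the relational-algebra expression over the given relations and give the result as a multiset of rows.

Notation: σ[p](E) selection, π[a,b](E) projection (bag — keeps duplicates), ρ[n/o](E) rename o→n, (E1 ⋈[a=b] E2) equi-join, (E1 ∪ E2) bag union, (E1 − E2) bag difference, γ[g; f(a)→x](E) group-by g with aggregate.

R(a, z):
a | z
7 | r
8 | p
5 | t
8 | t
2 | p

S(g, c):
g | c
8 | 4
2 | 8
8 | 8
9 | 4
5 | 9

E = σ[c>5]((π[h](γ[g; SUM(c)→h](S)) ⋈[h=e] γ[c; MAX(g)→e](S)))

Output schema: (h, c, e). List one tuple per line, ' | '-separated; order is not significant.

Subexpression sizes:
  S → 5
  γ[g; SUM(c)→h](S) → 4
  π[h](γ[g; SUM(c)→h](S)) → 4
  S → 5
  γ[c; MAX(g)→e](S) → 3
  (π[h](γ[g; SUM(c)→h](S)) ⋈[h=e] γ[c; MAX(g)→e](S)) → 2
  σ[c>5]((π[h](γ[g; SUM(c)→h](S)) ⋈[h=e] γ[c; MAX(g)→e](S))) → 1

== RESULT ==
h | c | e
8 | 8 | 8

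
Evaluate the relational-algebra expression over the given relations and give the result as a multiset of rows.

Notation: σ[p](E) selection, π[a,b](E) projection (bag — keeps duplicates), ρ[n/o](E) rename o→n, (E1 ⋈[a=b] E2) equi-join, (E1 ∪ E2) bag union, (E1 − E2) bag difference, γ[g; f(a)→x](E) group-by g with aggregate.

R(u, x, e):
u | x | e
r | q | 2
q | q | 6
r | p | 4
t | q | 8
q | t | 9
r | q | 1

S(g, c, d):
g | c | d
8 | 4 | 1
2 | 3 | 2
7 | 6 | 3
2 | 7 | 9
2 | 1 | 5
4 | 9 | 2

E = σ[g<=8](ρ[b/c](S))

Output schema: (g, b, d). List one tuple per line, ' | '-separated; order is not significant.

Per-node cardinality:
  S → 6
  ρ[b/c](S) → 6
  σ[g<=8](ρ[b/c](S)) → 6

== RESULT ==
g | b | d
2 | 1 | 5
2 | 3 | 2
2 | 7 | 9
4 | 9 | 2
7 | 6 | 3
8 | 4 | 1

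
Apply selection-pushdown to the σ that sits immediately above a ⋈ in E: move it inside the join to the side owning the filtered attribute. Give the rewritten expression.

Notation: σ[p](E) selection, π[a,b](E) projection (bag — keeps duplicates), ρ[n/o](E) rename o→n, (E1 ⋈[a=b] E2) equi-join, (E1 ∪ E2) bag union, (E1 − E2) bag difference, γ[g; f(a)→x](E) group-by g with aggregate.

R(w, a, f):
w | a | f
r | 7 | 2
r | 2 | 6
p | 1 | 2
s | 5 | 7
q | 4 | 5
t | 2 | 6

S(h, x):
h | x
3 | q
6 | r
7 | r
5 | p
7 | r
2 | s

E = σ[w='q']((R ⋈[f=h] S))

σ filters on w, owned by the left side.
E' = (σ[w='q'](R) ⋈[f=h] S)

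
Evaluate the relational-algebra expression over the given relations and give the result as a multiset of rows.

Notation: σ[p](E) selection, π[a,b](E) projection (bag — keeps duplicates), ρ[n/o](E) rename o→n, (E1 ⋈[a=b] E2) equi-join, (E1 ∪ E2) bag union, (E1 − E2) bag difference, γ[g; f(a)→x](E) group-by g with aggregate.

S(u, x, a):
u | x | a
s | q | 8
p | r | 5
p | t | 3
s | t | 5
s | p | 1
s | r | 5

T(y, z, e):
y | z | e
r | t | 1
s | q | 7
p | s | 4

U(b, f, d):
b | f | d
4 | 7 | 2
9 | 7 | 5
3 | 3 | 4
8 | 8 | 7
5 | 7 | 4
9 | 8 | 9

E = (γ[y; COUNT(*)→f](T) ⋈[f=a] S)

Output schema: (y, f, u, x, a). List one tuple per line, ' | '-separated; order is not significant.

Subexpression sizes:
  T → 3
  γ[y; COUNT(*)→f](T) → 3
  S → 6
  (γ[y; COUNT(*)→f](T) ⋈[f=a] S) → 3

== RESULT ==
y | f | u | x | a
p | 1 | s | p | 1
r | 1 | s | p | 1
s | 1 | s | p | 1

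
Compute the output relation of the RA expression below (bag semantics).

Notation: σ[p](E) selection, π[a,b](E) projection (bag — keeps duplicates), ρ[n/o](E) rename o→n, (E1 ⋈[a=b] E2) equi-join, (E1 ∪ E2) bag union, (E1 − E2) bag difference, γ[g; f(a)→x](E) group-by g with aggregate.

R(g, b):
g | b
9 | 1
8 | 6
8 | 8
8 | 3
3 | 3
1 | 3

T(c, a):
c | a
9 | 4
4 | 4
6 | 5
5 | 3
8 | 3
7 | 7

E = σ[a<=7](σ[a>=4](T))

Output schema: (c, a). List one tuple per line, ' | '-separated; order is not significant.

Row counts bottom-up:
  T → 6
  σ[a>=4](T) → 4
  σ[a<=7](σ[a>=4](T)) → 4

== RESULT ==
c | a
4 | 4
6 | 5
7 | 7
9 | 4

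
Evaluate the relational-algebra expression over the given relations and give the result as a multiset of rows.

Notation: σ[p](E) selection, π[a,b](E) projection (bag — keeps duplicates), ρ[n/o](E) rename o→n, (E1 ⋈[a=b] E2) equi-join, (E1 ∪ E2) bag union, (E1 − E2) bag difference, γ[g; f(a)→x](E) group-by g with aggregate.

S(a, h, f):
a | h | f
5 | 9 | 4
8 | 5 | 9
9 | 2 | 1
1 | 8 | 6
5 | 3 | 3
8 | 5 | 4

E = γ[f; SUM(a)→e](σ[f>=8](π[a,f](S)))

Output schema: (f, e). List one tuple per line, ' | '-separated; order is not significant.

Row counts bottom-up:
  S → 6
  π[a,f](S) → 6
  σ[f>=8](π[a,f](S)) → 1
  γ[f; SUM(a)→e](σ[f>=8](π[a,f](S))) → 1

== RESULT ==
f | e
9 | 8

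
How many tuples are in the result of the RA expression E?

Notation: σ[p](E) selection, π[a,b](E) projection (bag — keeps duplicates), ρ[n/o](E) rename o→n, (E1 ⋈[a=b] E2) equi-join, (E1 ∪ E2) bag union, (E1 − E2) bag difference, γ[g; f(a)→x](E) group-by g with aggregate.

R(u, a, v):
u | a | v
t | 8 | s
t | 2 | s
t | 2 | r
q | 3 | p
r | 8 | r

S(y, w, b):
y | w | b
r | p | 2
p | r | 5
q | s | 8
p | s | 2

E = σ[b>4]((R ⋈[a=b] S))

Stepwise |·|:
  R → 5
  S → 4
  (R ⋈[a=b] S) → 6
  σ[b>4]((R ⋈[a=b] S)) → 2

|E| = 2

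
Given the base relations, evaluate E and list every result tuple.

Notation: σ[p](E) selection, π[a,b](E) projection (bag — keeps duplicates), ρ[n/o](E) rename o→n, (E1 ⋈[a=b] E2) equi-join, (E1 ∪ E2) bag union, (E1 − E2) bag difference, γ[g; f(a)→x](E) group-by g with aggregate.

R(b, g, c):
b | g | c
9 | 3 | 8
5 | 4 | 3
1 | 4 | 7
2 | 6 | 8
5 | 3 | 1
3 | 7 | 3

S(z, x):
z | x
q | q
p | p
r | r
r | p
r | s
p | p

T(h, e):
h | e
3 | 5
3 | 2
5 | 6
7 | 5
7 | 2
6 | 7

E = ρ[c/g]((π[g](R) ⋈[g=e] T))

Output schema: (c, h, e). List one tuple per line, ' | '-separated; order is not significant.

Per-node cardinality:
  R → 6
  π[g](R) → 6
  T → 6
  (π[g](R) ⋈[g=e] T) → 2
  ρ[c/g]((π[g](R) ⋈[g=e] T)) → 2

== RESULT ==
c | h | e
6 | 5 | 6
7 | 6 | 7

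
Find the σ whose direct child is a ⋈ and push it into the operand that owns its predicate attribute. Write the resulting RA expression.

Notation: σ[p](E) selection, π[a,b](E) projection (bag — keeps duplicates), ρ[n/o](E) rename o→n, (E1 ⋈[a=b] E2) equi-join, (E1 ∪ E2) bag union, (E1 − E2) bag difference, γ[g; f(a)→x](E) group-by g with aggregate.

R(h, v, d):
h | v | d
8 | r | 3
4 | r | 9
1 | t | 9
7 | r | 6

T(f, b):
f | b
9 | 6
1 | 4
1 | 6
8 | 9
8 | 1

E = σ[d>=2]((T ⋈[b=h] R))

σ filters on d, owned by the right side.
E' = (T ⋈[b=h] σ[d>=2](R))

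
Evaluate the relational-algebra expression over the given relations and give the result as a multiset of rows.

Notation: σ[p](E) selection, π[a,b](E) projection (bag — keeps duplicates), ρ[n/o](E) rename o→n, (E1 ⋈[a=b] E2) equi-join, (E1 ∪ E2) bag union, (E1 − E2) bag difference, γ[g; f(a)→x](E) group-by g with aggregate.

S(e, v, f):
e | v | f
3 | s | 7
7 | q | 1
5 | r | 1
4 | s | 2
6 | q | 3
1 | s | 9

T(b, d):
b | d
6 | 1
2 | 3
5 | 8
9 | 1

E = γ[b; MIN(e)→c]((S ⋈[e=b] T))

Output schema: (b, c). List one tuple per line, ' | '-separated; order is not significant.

Stepwise |·|:
  S → 6
  T → 4
  (S ⋈[e=b] T) → 2
  γ[b; MIN(e)→c]((S ⋈[e=b] T)) → 2

== RESULT ==
b | c
5 | 5
6 | 6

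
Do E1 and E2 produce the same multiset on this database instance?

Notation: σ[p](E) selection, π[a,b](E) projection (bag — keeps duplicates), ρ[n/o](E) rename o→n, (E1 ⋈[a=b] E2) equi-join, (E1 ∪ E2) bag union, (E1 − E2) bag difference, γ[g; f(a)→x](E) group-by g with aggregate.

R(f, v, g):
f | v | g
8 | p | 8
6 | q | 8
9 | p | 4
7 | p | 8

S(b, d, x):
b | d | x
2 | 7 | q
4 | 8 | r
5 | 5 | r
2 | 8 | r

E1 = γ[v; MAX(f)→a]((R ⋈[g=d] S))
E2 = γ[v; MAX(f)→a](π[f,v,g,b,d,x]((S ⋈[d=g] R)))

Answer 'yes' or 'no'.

E1 subexpression sizes:
  R → 4
  S → 4
  (R ⋈[g=d] S) → 6
  γ[v; MAX(f)→a]((R ⋈[g=d] S)) → 2
E2 subexpression sizes:
  S → 4
  R → 4
  (S ⋈[d=g] R) → 6
  π[f,v,g,b,d,x]((S ⋈[d=g] R)) → 6
  γ[v; MAX(f)→a](π[f,v,g,b,d,x]((S ⋈[d=g] R))) → 2

E1 and E2 produce the same multiset:
v | a
p | 8
q | 6

yes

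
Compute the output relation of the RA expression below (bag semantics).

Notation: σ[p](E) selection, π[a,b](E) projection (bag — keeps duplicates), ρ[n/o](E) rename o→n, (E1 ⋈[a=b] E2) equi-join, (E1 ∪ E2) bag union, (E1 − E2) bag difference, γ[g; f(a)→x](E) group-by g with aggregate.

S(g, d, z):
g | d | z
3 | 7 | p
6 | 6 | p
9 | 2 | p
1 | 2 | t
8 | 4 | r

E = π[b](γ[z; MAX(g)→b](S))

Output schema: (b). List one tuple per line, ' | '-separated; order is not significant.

Row counts bottom-up:
  S → 5
  γ[z; MAX(g)→b](S) → 3
  π[b](γ[z; MAX(g)→b](S)) → 3

== RESULT ==
b
1
8
9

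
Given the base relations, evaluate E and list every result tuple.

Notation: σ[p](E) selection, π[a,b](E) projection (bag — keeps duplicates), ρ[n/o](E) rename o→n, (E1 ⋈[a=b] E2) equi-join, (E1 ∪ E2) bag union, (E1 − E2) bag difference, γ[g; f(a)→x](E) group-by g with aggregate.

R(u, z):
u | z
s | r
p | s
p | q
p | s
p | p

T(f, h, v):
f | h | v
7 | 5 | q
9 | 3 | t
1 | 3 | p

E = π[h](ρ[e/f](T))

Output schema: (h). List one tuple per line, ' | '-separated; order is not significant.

Row counts bottom-up:
  T → 3
  ρ[e/f](T) → 3
  π[h](ρ[e/f](T)) → 3

== RESULT ==
h
3
3
5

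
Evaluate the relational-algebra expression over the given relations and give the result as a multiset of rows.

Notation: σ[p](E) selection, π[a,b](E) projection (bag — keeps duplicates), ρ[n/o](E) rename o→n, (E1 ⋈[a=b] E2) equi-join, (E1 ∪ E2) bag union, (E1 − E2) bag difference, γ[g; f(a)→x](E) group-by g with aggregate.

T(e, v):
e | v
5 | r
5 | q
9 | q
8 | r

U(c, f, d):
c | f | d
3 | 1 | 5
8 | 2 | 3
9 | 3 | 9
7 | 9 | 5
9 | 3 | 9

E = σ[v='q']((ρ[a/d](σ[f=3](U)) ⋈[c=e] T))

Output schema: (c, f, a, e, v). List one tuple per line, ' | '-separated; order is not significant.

Subexpression sizes:
  U → 5
  σ[f=3](U) → 2
  ρ[a/d](σ[f=3](U)) → 2
  T → 4
  (ρ[a/d](σ[f=3](U)) ⋈[c=e] T) → 2
  σ[v='q']((ρ[a/d](σ[f=3](U)) ⋈[c=e] T)) → 2

== RESULT ==
c | f | a | e | v
9 | 3 | 9 | 9 | q
9 | 3 | 9 | 9 | q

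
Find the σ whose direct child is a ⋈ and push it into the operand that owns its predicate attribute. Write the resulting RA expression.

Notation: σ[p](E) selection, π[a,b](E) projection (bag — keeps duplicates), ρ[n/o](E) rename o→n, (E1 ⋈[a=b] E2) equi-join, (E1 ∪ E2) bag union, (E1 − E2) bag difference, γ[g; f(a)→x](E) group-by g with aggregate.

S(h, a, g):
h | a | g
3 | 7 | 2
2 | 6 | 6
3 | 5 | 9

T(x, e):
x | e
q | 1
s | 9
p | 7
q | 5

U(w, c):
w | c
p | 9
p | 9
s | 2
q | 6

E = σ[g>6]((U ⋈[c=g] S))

σ filters on g, owned by the right side.
E' = (U ⋈[c=g] σ[g>6](S))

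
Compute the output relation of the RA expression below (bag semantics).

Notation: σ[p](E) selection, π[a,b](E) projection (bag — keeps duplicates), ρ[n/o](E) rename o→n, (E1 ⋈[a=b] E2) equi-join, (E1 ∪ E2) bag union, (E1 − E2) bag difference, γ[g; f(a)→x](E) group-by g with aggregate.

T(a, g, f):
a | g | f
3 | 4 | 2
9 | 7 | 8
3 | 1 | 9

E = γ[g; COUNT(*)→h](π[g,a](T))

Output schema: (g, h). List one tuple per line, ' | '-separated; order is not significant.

Subexpression sizes:
  T → 3
  π[g,a](T) → 3
  γ[g; COUNT(*)→h](π[g,a](T)) → 3

== RESULT ==
g | h
1 | 1
4 | 1
7 | 1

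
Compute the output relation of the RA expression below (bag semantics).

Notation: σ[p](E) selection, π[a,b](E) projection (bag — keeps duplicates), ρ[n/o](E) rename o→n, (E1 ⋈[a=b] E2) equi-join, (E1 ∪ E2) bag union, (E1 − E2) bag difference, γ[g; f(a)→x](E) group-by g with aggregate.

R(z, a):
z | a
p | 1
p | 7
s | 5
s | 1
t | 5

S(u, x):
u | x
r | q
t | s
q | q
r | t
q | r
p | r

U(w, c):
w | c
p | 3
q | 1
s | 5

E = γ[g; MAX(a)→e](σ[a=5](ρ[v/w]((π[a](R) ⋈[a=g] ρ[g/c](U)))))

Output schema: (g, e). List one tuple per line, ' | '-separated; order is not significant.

Subexpression sizes:
  R → 5
  π[a](R) → 5
  U → 3
  ρ[g/c](U) → 3
  (π[a](R) ⋈[a=g] ρ[g/c](U)) → 4
  ρ[v/w]((π[a](R) ⋈[a=g] ρ[g/c](U))) → 4
  σ[a=5](ρ[v/w]((π[a](R) ⋈[a=g] ρ[g/c](U)))) → 2
  γ[g; MAX(a)→e](σ[a=5](ρ[v/w]((π[a](R) ⋈[a=g] ρ[g/c](U))))) → 1

== RESULT ==
g | e
5 | 5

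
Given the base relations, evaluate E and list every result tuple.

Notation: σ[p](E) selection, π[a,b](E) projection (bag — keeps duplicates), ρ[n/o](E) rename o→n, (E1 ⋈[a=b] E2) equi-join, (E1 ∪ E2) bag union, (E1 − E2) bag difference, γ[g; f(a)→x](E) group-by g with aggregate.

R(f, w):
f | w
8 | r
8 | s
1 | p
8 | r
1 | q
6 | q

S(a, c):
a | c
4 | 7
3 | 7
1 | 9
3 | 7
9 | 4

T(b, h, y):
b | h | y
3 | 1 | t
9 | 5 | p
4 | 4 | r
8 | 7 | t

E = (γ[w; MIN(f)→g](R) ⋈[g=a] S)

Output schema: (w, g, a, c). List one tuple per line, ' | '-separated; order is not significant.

Per-node cardinality:
  R → 6
  γ[w; MIN(f)→g](R) → 4
  S → 5
  (γ[w; MIN(f)→g](R) ⋈[g=a] S) → 2

== RESULT ==
w | g | a | c
p | 1 | 1 | 9
q | 1 | 1 | 9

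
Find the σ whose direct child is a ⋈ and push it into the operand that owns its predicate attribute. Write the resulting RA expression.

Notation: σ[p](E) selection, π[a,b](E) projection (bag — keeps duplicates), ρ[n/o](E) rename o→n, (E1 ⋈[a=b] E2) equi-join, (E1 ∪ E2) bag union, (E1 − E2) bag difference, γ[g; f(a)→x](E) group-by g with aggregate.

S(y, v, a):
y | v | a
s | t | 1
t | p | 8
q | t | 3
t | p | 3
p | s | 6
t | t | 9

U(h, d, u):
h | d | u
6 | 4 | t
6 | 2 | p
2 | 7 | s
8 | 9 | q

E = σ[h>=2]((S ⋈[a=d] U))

σ filters on h, owned by the right side.
E' = (S ⋈[a=d] σ[h>=2](U))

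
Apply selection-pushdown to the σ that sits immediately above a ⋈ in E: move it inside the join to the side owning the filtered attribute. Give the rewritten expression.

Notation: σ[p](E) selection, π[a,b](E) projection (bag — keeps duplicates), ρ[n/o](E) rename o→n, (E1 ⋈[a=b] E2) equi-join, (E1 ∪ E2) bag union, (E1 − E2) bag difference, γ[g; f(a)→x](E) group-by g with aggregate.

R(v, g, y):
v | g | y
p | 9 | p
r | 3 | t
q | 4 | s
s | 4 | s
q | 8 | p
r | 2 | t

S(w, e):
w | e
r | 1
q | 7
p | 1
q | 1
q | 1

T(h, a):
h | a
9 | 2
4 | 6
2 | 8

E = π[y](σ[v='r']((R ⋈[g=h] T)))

σ filters on v, owned by the left side.
E' = π[y]((σ[v='r'](R) ⋈[g=h] T))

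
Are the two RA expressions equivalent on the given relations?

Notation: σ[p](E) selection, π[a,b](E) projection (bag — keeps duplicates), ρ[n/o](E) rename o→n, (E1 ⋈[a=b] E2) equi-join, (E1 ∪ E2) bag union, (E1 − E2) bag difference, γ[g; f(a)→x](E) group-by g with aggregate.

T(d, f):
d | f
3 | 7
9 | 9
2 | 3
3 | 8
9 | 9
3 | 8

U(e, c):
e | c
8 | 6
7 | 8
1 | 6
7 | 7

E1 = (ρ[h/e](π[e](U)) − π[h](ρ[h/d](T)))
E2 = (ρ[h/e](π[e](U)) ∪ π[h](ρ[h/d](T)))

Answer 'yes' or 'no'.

E1 stepwise |·|:
  U → 4
  π[e](U) → 4
  ρ[h/e](π[e](U)) → 4
  T → 6
  ρ[h/d](T) → 6
  π[h](ρ[h/d](T)) → 6
  (ρ[h/e](π[e](U)) − π[h](ρ[h/d](T))) → 4
E2 stepwise |·|:
  U → 4
  π[e](U) → 4
  ρ[h/e](π[e](U)) → 4
  T → 6
  ρ[h/d](T) → 6
  π[h](ρ[h/d](T)) → 6
  (ρ[h/e](π[e](U)) ∪ π[h](ρ[h/d](T))) → 10

E1 result:
h
1
7
7
8
E2 result:
h
1
2
3
3
3
7
7
8
9
9
Witness: (2,) appears 0× in E1 but 1× in E2.

no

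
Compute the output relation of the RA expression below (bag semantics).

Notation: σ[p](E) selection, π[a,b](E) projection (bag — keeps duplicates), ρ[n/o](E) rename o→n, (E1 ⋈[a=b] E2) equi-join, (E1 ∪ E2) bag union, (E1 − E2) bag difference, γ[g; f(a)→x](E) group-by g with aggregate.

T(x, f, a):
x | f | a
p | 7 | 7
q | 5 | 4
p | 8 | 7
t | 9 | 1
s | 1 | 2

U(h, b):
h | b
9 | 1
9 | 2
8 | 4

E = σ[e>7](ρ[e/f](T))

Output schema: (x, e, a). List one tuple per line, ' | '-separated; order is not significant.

Subexpression sizes:
  T → 5
  ρ[e/f](T) → 5
  σ[e>7](ρ[e/f](T)) → 2

== RESULT ==
x | e | a
p | 8 | 7
t | 9 | 1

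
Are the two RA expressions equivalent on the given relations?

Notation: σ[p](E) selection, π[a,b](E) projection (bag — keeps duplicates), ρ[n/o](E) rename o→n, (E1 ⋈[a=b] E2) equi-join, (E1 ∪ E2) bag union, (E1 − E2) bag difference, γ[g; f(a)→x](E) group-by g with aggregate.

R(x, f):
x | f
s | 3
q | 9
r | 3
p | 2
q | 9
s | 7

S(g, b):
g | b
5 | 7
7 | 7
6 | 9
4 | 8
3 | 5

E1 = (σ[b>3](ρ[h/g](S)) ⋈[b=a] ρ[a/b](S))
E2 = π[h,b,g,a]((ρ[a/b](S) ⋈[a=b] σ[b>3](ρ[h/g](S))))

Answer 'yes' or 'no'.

E1 subexpression sizes:
  S → 5
  ρ[h/g](S) → 5
  σ[b>3](ρ[h/g](S)) → 5
  S → 5
  ρ[a/b](S) → 5
  (σ[b>3](ρ[h/g](S)) ⋈[b=a] ρ[a/b](S)) → 7
E2 subexpression sizes:
  S → 5
  ρ[a/b](S) → 5
  S → 5
  ρ[h/g](S) → 5
  σ[b>3](ρ[h/g](S)) → 5
  (ρ[a/b](S) ⋈[a=b] σ[b>3](ρ[h/g](S))) → 7
  π[h,b,g,a]((ρ[a/b](S) ⋈[a=b] σ[b>3](ρ[h/g](S)))) → 7

E1 and E2 produce the same multiset:
h | b | g | a
3 | 5 | 3 | 5
4 | 8 | 4 | 8
5 | 7 | 5 | 7
5 | 7 | 7 | 7
6 | 9 | 6 | 9
7 | 7 | 5 | 7
7 | 7 | 7 | 7

yes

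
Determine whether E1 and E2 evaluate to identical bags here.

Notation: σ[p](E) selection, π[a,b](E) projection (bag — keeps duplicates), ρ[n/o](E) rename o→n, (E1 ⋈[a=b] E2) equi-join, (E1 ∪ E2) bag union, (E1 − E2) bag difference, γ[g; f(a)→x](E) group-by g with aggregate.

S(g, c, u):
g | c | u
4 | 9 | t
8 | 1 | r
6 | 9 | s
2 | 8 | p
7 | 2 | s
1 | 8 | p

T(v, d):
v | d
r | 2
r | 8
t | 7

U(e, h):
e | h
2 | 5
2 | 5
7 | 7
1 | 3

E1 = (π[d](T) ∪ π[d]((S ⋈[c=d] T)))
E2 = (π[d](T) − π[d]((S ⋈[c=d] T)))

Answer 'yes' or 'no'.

E1 row counts bottom-up:
  T → 3
  π[d](T) → 3
  S → 6
  T → 3
  (S ⋈[c=d] T) → 3
  π[d]((S ⋈[c=d] T)) → 3
  (π[d](T) ∪ π[d]((S ⋈[c=d] T))) → 6
E2 row counts bottom-up:
  T → 3
  π[d](T) → 3
  S → 6
  T → 3
  (S ⋈[c=d] T) → 3
  π[d]((S ⋈[c=d] T)) → 3
  (π[d](T) − π[d]((S ⋈[c=d] T))) → 1

E1 result:
d
2
2
7
8
8
8
E2 result:
d
7
Witness: (2,) appears 2× in E1 but 0× in E2.

no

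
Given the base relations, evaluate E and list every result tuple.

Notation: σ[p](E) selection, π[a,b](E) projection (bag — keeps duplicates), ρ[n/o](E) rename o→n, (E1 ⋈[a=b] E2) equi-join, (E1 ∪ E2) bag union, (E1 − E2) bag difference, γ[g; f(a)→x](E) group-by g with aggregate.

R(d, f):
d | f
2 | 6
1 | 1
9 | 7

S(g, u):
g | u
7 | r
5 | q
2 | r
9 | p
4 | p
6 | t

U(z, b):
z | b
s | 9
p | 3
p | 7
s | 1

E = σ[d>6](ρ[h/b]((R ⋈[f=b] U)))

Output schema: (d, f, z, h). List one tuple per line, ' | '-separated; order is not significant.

Subexpression sizes:
  R → 3
  U → 4
  (R ⋈[f=b] U) → 2
  ρ[h/b]((R ⋈[f=b] U)) → 2
  σ[d>6](ρ[h/b]((R ⋈[f=b] U))) → 1

== RESULT ==
d | f | z | h
9 | 7 | p | 7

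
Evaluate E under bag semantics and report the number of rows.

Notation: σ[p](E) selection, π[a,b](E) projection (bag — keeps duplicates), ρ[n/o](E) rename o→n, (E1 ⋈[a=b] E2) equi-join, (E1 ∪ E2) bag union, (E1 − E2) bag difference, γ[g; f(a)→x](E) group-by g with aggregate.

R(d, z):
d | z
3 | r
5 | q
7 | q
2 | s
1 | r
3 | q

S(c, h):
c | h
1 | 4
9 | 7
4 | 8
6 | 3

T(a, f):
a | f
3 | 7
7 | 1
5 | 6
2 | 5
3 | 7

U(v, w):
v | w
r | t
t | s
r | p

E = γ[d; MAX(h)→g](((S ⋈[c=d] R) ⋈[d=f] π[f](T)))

Stepwise |·|:
  S → 4
  R → 6
  (S ⋈[c=d] R) → 1
  T → 5
  π[f](T) → 5
  ((S ⋈[c=d] R) ⋈[d=f] π[f](T)) → 1
  γ[d; MAX(h)→g](((S ⋈[c=d] R) ⋈[d=f] π[f](T))) → 1

|E| = 1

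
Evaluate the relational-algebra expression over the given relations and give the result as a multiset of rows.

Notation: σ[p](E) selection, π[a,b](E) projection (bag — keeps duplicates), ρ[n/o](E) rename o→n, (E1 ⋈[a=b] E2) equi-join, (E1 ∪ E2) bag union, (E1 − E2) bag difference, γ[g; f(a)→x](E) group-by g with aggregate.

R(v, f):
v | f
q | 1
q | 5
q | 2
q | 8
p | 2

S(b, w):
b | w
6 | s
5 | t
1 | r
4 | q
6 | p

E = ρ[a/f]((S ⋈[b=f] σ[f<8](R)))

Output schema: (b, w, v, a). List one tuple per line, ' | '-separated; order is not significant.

Row counts bottom-up:
  S → 5
  R → 5
  σ[f<8](R) → 4
  (S ⋈[b=f] σ[f<8](R)) → 2
  ρ[a/f]((S ⋈[b=f] σ[f<8](R))) → 2

== RESULT ==
b | w | v | a
1 | r | q | 1
5 | t | q | 5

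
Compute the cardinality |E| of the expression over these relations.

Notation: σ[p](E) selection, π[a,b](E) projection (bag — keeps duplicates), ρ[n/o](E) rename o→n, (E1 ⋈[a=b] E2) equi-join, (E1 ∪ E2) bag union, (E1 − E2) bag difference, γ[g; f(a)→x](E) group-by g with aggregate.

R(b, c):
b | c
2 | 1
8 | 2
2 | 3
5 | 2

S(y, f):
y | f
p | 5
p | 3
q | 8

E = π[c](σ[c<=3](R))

Stepwise |·|:
  R → 4
  σ[c<=3](R) → 4
  π[c](σ[c<=3](R)) → 4

|E| = 4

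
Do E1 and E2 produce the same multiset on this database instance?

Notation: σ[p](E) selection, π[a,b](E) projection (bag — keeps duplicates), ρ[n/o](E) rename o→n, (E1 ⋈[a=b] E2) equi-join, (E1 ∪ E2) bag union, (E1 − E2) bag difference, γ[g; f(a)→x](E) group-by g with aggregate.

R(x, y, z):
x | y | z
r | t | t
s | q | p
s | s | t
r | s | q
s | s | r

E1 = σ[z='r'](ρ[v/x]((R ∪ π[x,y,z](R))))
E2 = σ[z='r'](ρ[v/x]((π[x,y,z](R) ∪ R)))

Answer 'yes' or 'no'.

E1 stepwise |·|:
  R → 5
  R → 5
  π[x,y,z](R) → 5
  (R ∪ π[x,y,z](R)) → 10
  ρ[v/x]((R ∪ π[x,y,z](R))) → 10
  σ[z='r'](ρ[v/x]((R ∪ π[x,y,z](R)))) → 2
E2 stepwise |·|:
  R → 5
  π[x,y,z](R) → 5
  R → 5
  (π[x,y,z](R) ∪ R) → 10
  ρ[v/x]((π[x,y,z](R) ∪ R)) → 10
  σ[z='r'](ρ[v/x]((π[x,y,z](R) ∪ R))) → 2

E1 and E2 produce the same multiset:
v | y | z
s | s | r
s | s | r

yes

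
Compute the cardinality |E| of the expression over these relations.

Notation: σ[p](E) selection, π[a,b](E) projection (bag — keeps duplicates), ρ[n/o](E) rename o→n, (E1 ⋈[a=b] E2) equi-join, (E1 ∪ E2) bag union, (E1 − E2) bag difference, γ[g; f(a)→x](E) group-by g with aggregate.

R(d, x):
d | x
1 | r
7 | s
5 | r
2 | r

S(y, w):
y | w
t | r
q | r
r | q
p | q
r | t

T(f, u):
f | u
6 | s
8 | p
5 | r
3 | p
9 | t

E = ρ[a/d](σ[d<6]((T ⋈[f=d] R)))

Subexpression sizes:
  T → 5
  R → 4
  (T ⋈[f=d] R) → 1
  σ[d<6]((T ⋈[f=d] R)) → 1
  ρ[a/d](σ[d<6]((T ⋈[f=d] R))) → 1

|E| = 1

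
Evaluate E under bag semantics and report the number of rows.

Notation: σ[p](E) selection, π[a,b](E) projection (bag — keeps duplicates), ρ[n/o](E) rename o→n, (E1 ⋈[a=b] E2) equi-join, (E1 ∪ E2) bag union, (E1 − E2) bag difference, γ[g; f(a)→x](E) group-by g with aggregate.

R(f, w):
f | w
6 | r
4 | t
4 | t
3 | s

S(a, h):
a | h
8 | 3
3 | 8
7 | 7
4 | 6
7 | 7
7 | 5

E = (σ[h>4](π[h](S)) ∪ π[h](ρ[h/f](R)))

Per-node cardinality:
  S → 6
  π[h](S) → 6
  σ[h>4](π[h](S)) → 5
  R → 4
  ρ[h/f](R) → 4
  π[h](ρ[h/f](R)) → 4
  (σ[h>4](π[h](S)) ∪ π[h](ρ[h/f](R))) → 9

|E| = 9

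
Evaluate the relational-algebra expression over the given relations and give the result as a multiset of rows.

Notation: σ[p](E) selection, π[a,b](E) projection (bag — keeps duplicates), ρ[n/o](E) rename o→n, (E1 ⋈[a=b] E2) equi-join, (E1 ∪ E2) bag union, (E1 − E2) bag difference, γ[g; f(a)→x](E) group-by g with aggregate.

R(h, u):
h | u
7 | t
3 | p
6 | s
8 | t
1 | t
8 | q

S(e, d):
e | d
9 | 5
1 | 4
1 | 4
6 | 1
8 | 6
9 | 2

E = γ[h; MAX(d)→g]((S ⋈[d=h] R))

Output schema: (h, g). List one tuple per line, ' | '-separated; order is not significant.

Stepwise |·|:
  S → 6
  R → 6
  (S ⋈[d=h] R) → 2
  γ[h; MAX(d)→g]((S ⋈[d=h] R)) → 2

== RESULT ==
h | g
1 | 1
6 | 6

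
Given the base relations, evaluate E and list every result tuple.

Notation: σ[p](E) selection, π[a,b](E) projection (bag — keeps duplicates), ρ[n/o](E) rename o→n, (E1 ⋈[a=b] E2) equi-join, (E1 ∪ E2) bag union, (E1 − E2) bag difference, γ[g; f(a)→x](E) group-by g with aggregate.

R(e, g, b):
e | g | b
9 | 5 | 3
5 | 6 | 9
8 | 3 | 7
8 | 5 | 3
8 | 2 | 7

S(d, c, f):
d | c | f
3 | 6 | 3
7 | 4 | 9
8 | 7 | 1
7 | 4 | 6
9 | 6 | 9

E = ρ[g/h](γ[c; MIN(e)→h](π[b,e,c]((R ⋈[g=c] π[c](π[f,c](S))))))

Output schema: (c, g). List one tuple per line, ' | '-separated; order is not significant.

Stepwise |·|:
  R → 5
  S → 5
  π[f,c](S) → 5
  π[c](π[f,c](S)) → 5
  (R ⋈[g=c] π[c](π[f,c](S))) → 2
  π[b,e,c]((R ⋈[g=c] π[c](π[f,c](S)))) → 2
  γ[c; MIN(e)→h](π[b,e,c]((R ⋈[g=c] π[c](π[f,c](S))))) → 1
  ρ[g/h](γ[c; MIN(e)→h](π[b,e,c]((R ⋈[g=c] π[c](π[f,c](S)))))) → 1

== RESULT ==
c | g
6 | 5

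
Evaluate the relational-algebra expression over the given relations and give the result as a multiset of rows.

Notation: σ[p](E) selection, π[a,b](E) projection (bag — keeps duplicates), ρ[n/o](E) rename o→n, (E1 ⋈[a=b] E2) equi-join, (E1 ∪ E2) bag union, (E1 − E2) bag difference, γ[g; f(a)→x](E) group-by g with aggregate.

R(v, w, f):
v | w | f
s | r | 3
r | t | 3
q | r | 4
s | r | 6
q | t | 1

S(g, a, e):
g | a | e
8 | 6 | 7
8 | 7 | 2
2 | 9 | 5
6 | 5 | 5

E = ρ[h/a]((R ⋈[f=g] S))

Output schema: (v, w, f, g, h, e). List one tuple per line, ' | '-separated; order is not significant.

Subexpression sizes:
  R → 5
  S → 4
  (R ⋈[f=g] S) → 1
  ρ[h/a]((R ⋈[f=g] S)) → 1

== RESULT ==
v | w | f | g | h | e
s | r | 6 | 6 | 5 | 5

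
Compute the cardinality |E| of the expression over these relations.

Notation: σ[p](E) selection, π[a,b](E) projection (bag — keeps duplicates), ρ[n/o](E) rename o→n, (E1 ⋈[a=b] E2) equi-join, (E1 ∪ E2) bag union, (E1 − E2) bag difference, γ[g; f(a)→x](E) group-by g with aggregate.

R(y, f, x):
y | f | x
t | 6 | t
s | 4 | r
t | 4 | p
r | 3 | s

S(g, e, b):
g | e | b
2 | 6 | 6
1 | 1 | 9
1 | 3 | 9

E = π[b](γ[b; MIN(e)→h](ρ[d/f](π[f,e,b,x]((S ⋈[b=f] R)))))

Per-node cardinality:
  S → 3
  R → 4
  (S ⋈[b=f] R) → 1
  π[f,e,b,x]((S ⋈[b=f] R)) → 1
  ρ[d/f](π[f,e,b,x]((S ⋈[b=f] R))) → 1
  γ[b; MIN(e)→h](ρ[d/f](π[f,e,b,x]((S ⋈[b=f] R)))) → 1
  π[b](γ[b; MIN(e)→h](ρ[d/f](π[f,e,b,x]((S ⋈[b=f] R))))) → 1

|E| = 1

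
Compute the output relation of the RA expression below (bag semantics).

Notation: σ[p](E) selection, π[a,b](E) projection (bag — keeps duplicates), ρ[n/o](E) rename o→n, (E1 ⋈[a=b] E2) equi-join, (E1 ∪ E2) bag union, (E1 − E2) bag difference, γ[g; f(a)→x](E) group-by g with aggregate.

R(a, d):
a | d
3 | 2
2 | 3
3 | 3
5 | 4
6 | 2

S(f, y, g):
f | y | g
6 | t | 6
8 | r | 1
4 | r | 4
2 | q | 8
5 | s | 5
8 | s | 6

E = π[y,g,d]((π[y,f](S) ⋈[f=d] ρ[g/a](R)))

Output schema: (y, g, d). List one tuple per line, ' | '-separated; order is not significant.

Stepwise |·|:
  S → 6
  π[y,f](S) → 6
  R → 5
  ρ[g/a](R) → 5
  (π[y,f](S) ⋈[f=d] ρ[g/a](R)) → 3
  π[y,g,d]((π[y,f](S) ⋈[f=d] ρ[g/a](R))) → 3

== RESULT ==
y | g | d
q | 3 | 2
q | 6 | 2
r | 5 | 4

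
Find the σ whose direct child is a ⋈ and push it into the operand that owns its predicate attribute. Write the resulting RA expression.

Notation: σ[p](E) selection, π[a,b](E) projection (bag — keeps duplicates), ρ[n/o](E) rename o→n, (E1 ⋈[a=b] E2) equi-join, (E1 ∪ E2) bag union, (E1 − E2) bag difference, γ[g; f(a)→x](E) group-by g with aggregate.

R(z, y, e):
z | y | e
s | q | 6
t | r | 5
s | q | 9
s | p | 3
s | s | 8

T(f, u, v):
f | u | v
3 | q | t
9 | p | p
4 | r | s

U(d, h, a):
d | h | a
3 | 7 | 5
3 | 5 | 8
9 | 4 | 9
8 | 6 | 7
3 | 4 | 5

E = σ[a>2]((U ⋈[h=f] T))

σ filters on a, owned by the left side.
E' = (σ[a>2](U) ⋈[h=f] T)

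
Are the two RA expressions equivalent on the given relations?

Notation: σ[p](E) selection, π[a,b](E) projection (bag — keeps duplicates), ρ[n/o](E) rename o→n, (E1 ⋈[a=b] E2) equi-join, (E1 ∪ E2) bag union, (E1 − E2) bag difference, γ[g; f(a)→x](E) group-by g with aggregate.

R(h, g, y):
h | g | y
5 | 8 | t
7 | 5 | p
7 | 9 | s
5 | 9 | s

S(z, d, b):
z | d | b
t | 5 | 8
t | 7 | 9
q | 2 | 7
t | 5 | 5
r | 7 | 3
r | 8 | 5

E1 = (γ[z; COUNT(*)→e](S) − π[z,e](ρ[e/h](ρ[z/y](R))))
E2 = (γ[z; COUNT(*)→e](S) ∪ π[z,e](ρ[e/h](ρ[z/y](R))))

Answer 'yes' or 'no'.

E1 subexpression sizes:
  S → 6
  γ[z; COUNT(*)→e](S) → 3
  R → 4
  ρ[z/y](R) → 4
  ρ[e/h](ρ[z/y](R)) → 4
  π[z,e](ρ[e/h](ρ[z/y](R))) → 4
  (γ[z; COUNT(*)→e](S) − π[z,e](ρ[e/h](ρ[z/y](R)))) → 3
E2 subexpression sizes:
  S → 6
  γ[z; COUNT(*)→e](S) → 3
  R → 4
  ρ[z/y](R) → 4
  ρ[e/h](ρ[z/y](R)) → 4
  π[z,e](ρ[e/h](ρ[z/y](R))) → 4
  (γ[z; COUNT(*)→e](S) ∪ π[z,e](ρ[e/h](ρ[z/y](R)))) → 7

E1 result:
z | e
q | 1
r | 2
t | 3
E2 result:
z | e
p | 7
q | 1
r | 2
s | 5
s | 7
t | 3
t | 5
Witness: ('s', 5) appears 0× in E1 but 1× in E2.

no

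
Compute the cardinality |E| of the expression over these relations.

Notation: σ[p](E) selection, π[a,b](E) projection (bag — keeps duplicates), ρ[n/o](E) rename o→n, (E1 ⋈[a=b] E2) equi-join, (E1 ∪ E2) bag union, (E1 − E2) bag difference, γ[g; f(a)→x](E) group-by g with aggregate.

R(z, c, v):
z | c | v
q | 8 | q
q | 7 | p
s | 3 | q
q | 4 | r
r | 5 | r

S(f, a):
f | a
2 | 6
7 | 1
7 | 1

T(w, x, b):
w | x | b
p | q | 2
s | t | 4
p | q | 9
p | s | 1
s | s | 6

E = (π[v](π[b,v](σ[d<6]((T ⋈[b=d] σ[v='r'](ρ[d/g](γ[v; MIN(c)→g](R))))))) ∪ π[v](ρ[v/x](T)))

Stepwise |·|:
  T → 5
  R → 5
  γ[v; MIN(c)→g](R) → 3
  ρ[d/g](γ[v; MIN(c)→g](R)) → 3
  σ[v='r'](ρ[d/g](γ[v; MIN(c)→g](R))) → 1
  (T ⋈[b=d] σ[v='r'](ρ[d/g](γ[v; MIN(c)→g](R)))) → 1
  σ[d<6]((T ⋈[b=d] σ[v='r'](ρ[d/g](γ[v; MIN(c)→g](R))))) → 1
  π[b,v](σ[d<6]((T ⋈[b=d] σ[v='r'](ρ[d/g](γ[v; MIN(c)→g](R)))))) → 1
  π[v](π[b,v](σ[d<6]((T ⋈[b=d] σ[v='r'](ρ[d/g](γ[v; MIN(c)→g](R))))))) → 1
  T → 5
  ρ[v/x](T) → 5
  π[v](ρ[v/x](T)) → 5
  (π[v](π[b,v](σ[d<6]((T ⋈[b=d] σ[v='r'](ρ[d/g](γ[v; MIN(c)→g](R))))))) ∪ π[v](ρ[v/x](T))) → 6

|E| = 6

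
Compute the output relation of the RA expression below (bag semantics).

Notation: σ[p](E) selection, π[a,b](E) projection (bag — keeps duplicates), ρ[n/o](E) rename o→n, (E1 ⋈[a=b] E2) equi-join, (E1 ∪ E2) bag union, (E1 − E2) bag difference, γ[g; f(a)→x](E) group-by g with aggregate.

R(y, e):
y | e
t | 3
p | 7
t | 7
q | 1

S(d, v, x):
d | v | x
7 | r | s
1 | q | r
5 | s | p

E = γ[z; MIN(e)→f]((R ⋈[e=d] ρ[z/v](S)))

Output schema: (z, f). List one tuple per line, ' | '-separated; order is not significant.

Per-node cardinality:
  R → 4
  S → 3
  ρ[z/v](S) → 3
  (R ⋈[e=d] ρ[z/v](S)) → 3
  γ[z; MIN(e)→f]((R ⋈[e=d] ρ[z/v](S))) → 2

== RESULT ==
z | f
q | 1
r | 7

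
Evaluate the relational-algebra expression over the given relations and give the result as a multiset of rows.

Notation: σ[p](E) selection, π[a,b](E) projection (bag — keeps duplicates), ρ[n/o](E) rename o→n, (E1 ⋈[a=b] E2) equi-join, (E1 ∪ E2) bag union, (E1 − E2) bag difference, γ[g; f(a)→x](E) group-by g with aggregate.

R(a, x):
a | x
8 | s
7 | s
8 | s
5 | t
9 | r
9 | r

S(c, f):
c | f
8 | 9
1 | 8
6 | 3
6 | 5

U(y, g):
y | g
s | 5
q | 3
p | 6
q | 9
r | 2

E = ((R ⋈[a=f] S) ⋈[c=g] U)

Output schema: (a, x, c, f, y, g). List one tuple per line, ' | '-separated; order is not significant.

Stepwise |·|:
  R → 6
  S → 4
  (R ⋈[a=f] S) → 5
  U → 5
  ((R ⋈[a=f] S) ⋈[c=g] U) → 1

== RESULT ==
a | x | c | f | y | g
5 | t | 6 | 5 | p | 6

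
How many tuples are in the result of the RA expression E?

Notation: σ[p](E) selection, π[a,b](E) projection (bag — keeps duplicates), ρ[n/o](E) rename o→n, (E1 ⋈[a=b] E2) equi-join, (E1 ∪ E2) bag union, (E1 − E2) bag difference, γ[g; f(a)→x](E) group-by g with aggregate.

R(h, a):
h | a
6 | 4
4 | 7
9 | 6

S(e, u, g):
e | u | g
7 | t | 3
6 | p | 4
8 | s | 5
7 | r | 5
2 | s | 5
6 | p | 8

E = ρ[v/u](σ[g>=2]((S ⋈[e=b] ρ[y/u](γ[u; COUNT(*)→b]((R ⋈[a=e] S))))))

Row counts bottom-up:
  S → 6
  R → 3
  S → 6
  (R ⋈[a=e] S) → 4
  γ[u; COUNT(*)→b]((R ⋈[a=e] S)) → 3
  ρ[y/u](γ[u; COUNT(*)→b]((R ⋈[a=e] S))) → 3
  (S ⋈[e=b] ρ[y/u](γ[u; COUNT(*)→b]((R ⋈[a=e] S)))) → 1
  σ[g>=2]((S ⋈[e=b] ρ[y/u](γ[u; COUNT(*)→b]((R ⋈[a=e] S))))) → 1
  ρ[v/u](σ[g>=2]((S ⋈[e=b] ρ[y/u](γ[u; COUNT(*)→b]((R ⋈[a=e] S)))))) → 1

|E| = 1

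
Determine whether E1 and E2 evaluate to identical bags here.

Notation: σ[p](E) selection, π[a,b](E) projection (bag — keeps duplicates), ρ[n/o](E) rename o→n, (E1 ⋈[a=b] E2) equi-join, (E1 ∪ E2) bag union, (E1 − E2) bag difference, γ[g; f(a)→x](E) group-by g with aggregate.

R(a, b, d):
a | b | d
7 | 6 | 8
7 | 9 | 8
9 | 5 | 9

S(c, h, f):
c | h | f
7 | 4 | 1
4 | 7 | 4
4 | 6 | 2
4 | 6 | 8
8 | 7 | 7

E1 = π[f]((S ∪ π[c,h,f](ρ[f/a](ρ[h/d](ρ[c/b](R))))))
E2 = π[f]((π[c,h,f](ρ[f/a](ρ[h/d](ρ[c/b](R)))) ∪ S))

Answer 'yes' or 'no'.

E1 subexpression sizes:
  S → 5
  R → 3
  ρ[c/b](R) → 3
  ρ[h/d](ρ[c/b](R)) → 3
  ρ[f/a](ρ[h/d](ρ[c/b](R))) → 3
  π[c,h,f](ρ[f/a](ρ[h/d](ρ[c/b](R)))) → 3
  (S ∪ π[c,h,f](ρ[f/a](ρ[h/d](ρ[c/b](R))))) → 8
  π[f]((S ∪ π[c,h,f](ρ[f/a](ρ[h/d](ρ[c/b](R)))))) → 8
E2 subexpression sizes:
  R → 3
  ρ[c/b](R) → 3
  ρ[h/d](ρ[c/b](R)) → 3
  ρ[f/a](ρ[h/d](ρ[c/b](R))) → 3
  π[c,h,f](ρ[f/a](ρ[h/d](ρ[c/b](R)))) → 3
  S → 5
  (π[c,h,f](ρ[f/a](ρ[h/d](ρ[c/b](R)))) ∪ S) → 8
  π[f]((π[c,h,f](ρ[f/a](ρ[h/d](ρ[c/b](R)))) ∪ S)) → 8

E1 and E2 produce the same multiset:
f
1
2
4
7
7
7
8
9

yes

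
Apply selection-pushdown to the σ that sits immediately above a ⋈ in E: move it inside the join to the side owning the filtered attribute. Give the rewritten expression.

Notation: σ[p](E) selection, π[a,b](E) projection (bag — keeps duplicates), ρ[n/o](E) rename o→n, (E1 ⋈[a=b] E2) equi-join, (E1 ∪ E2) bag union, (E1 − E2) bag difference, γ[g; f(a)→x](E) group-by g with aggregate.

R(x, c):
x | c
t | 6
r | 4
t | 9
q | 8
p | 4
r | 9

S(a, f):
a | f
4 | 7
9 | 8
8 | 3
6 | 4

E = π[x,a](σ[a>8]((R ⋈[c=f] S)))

σ filters on a, owned by the right side.
E' = π[x,a]((R ⋈[c=f] σ[a>8](S)))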